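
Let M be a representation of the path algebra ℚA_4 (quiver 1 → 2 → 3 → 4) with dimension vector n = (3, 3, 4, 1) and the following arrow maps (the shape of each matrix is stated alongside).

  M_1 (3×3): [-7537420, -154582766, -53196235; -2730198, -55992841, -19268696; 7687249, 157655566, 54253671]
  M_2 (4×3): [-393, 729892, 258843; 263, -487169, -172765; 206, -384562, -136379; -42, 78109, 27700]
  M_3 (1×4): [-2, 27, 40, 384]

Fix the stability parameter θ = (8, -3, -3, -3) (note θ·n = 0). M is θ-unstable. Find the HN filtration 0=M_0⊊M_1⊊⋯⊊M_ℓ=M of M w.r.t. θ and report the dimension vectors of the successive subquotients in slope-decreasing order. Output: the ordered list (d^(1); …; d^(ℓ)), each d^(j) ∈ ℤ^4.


Barcode: M ≅ I[1,3]^2, I[1,4], I[3,3]. HN layers by μ_θ (3 steps, strictly decreasing):
  μ^(1)=2/3; μ^(2)=-1/4; μ^(3)=-3

((2, 2, 2, 0); (1, 1, 1, 1); (0, 0, 1, 0))


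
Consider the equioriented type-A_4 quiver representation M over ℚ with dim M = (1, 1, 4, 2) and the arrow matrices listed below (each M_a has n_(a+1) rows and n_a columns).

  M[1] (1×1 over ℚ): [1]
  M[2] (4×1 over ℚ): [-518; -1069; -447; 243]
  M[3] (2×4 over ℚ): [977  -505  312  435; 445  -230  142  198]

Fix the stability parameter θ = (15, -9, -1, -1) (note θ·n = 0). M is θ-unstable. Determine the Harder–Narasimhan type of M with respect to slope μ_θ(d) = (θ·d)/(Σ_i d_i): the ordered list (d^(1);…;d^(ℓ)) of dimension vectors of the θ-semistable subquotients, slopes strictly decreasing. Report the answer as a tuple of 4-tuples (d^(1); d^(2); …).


Via rank(M_{q-1}∘⋯∘M_p): M ≅ I[1,3], I[3,3], I[3,4]^2.
μ_θ-semistable layers: μ^(1)=5/3; μ^(2)=-1

((1, 1, 1, 0); (0, 0, 3, 2))


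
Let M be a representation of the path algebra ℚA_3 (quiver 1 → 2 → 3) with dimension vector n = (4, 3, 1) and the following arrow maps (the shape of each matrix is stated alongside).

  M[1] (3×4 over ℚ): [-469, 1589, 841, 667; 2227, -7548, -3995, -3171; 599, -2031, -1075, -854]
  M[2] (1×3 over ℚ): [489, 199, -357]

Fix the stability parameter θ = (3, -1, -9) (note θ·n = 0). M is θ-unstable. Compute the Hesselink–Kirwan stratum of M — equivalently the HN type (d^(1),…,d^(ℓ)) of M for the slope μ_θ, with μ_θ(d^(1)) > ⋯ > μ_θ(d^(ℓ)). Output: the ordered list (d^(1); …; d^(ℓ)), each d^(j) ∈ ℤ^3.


Barcode: M ≅ I[1,1], I[1,2]^2, I[1,3]. HN layers by μ_θ (3 steps, strictly decreasing):
  μ^(1)=3; μ^(2)=1; μ^(3)=-7/3

((1, 0, 0); (2, 2, 0); (1, 1, 1))


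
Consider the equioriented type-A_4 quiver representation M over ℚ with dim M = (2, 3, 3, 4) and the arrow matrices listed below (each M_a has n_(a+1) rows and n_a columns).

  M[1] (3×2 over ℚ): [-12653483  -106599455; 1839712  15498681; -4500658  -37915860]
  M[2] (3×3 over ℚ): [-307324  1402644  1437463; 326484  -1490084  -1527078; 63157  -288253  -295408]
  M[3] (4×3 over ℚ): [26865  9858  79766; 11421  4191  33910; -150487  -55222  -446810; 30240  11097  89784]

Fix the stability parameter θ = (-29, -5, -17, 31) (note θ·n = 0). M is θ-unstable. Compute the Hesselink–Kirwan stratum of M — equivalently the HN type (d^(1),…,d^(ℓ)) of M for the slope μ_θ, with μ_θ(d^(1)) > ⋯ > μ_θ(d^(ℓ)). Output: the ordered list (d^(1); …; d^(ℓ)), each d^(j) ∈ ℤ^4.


Via rank(M_{q-1}∘⋯∘M_p): M ≅ I[1,3], I[1,4], I[2,2], I[3,4], I[4,4]^2.
μ_θ-semistable layers: μ^(1)=31; μ^(2)=-5; μ^(3)=-11; μ^(4)=-17; μ^(5)=-29

((0, 0, 0, 4); (0, 1, 0, 0); (0, 2, 2, 0); (0, 0, 1, 0); (2, 0, 0, 0))


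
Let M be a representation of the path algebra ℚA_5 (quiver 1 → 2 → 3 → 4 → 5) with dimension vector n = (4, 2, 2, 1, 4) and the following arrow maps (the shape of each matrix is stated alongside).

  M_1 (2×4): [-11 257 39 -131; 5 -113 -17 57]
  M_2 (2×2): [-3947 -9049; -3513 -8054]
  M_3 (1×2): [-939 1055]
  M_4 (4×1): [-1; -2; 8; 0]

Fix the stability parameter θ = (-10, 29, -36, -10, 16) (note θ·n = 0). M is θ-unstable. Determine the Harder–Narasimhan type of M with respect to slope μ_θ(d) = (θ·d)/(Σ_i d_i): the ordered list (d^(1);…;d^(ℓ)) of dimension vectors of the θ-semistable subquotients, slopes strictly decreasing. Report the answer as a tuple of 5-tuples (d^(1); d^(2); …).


Barcode: M ≅ I[1,1]^2, I[1,3], I[1,5], I[5,5]^3. HN layers by μ_θ (4 steps, strictly decreasing):
  μ^(1)=16; μ^(2)=-7/2; μ^(3)=-17/3; μ^(4)=-10

((0, 0, 0, 0, 4); (0, 1, 1, 0, 0); (0, 1, 1, 1, 0); (4, 0, 0, 0, 0))


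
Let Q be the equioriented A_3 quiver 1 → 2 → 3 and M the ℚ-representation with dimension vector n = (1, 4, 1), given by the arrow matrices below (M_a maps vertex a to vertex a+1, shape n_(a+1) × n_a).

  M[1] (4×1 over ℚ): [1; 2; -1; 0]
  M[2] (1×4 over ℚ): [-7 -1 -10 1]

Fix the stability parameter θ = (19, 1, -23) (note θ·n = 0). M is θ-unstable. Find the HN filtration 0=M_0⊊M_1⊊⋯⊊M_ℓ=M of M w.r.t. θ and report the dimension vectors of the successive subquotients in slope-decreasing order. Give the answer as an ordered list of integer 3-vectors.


Via rank(M_{q-1}∘⋯∘M_p): M ≅ I[1,3], I[2,2]^3.
μ_θ-semistable layers: μ^(1)=1; μ^(2)=-1

((0, 3, 0); (1, 1, 1))


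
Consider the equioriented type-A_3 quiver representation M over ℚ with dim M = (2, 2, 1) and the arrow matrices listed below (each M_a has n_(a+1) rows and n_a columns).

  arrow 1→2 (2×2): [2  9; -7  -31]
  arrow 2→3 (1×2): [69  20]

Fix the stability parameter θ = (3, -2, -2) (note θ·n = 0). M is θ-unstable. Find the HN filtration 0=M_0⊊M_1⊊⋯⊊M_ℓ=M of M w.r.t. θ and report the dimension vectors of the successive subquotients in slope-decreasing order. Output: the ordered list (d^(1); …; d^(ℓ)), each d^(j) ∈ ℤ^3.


Via rank(M_{q-1}∘⋯∘M_p): M ≅ I[1,2], I[1,3].
μ_θ-semistable layers: μ^(1)=1/2; μ^(2)=-1/3

((1, 1, 0); (1, 1, 1))


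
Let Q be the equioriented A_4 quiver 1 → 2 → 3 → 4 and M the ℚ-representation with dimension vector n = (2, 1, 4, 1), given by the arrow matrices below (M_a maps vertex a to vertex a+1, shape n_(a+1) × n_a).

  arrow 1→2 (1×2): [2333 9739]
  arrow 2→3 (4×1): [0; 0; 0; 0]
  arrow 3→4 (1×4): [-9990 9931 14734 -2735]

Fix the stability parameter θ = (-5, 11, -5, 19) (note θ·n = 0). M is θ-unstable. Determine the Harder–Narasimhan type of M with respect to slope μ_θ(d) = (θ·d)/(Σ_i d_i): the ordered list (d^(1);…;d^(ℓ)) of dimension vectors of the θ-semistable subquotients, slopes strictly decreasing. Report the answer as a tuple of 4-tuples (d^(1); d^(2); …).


Barcode: M ≅ I[1,1], I[1,2], I[3,3]^3, I[3,4]. HN layers by μ_θ (3 steps, strictly decreasing):
  μ^(1)=19; μ^(2)=11; μ^(3)=-5

((0, 0, 0, 1); (0, 1, 0, 0); (2, 0, 4, 0))


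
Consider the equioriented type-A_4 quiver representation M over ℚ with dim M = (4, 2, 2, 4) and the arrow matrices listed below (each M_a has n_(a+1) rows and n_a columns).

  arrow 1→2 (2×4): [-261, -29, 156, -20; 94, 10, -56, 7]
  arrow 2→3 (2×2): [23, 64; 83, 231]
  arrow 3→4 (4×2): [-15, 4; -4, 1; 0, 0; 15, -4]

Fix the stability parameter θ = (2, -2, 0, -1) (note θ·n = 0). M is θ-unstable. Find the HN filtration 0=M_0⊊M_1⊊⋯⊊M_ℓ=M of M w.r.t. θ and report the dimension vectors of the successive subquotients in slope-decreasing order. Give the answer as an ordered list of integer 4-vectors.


Interval decomposition of M: I[1,1]^2, I[1,4]^2, I[4,4]^2.
HN type (ℓ=3): μ^(1)=2; μ^(2)=-1/4; μ^(3)=-1

((2, 0, 0, 0); (2, 2, 2, 2); (0, 0, 0, 2))


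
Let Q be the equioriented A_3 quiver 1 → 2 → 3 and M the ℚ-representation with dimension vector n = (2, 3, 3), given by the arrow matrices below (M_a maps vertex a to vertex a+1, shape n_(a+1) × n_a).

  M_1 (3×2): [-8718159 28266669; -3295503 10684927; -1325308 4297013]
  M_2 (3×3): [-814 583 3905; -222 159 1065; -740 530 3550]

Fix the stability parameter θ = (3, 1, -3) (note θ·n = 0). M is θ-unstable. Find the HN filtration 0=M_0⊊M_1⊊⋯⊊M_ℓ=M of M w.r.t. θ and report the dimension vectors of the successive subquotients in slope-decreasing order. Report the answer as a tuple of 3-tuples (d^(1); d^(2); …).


Via rank(M_{q-1}∘⋯∘M_p): M ≅ I[1,2], I[1,3], I[2,2], I[3,3]^2.
μ_θ-semistable layers: μ^(1)=2; μ^(2)=1; μ^(3)=1/3; μ^(4)=-3

((1, 1, 0); (0, 1, 0); (1, 1, 1); (0, 0, 2))


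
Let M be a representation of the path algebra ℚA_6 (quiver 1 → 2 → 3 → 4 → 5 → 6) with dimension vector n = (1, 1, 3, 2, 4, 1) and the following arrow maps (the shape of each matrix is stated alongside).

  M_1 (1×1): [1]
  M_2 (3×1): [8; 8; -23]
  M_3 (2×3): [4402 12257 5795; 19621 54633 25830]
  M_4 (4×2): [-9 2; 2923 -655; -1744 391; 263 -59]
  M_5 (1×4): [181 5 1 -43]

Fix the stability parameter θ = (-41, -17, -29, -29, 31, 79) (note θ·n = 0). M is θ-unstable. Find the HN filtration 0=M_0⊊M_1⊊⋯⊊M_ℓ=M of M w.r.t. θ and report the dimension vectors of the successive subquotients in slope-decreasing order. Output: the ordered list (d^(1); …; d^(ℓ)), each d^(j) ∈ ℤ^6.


Barcode: M ≅ I[1,6], I[3,3], I[3,5], I[5,5]^2. HN layers by μ_θ (5 steps, strictly decreasing):
  μ^(1)=79; μ^(2)=31; μ^(3)=-25; μ^(4)=-29; μ^(5)=-41

((0, 0, 0, 0, 0, 1); (0, 0, 0, 0, 4, 0); (0, 1, 1, 1, 0, 0); (0, 0, 2, 1, 0, 0); (1, 0, 0, 0, 0, 0))


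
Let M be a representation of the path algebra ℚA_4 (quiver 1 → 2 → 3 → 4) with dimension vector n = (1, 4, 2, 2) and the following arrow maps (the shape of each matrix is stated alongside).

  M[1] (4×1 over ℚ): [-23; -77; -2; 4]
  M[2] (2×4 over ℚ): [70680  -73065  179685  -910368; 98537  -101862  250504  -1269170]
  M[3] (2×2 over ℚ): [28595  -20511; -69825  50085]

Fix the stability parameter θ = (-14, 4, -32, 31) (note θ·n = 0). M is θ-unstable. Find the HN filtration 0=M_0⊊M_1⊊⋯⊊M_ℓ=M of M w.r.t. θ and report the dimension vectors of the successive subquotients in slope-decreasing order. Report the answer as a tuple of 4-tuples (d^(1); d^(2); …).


Barcode: M ≅ I[1,3], I[2,2]^2, I[2,4], I[4,4]. HN layers by μ_θ (3 steps, strictly decreasing):
  μ^(1)=31; μ^(2)=4; μ^(3)=-14

((0, 0, 0, 2); (0, 2, 0, 0); (1, 2, 2, 0))


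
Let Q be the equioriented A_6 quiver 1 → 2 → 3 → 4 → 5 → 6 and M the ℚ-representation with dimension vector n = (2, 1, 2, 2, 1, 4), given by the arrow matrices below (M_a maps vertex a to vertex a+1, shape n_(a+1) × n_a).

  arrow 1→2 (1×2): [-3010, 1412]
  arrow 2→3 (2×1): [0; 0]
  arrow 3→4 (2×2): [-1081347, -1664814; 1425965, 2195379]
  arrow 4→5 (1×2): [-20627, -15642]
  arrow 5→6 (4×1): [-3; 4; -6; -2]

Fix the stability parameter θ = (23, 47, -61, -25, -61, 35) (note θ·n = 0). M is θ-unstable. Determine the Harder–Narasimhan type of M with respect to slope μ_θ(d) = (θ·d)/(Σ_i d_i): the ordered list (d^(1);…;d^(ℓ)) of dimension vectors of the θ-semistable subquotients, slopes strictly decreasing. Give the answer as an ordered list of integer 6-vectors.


Via rank(M_{q-1}∘⋯∘M_p): M ≅ I[1,1], I[1,2], I[3,4], I[3,6], I[6,6]^3.
μ_θ-semistable layers: μ^(1)=47; μ^(2)=35; μ^(3)=23; μ^(4)=-25; μ^(5)=-43; μ^(6)=-61

((0, 1, 0, 0, 0, 0); (0, 0, 0, 0, 0, 4); (2, 0, 0, 0, 0, 0); (0, 0, 0, 1, 0, 0); (0, 0, 0, 1, 1, 0); (0, 0, 2, 0, 0, 0))


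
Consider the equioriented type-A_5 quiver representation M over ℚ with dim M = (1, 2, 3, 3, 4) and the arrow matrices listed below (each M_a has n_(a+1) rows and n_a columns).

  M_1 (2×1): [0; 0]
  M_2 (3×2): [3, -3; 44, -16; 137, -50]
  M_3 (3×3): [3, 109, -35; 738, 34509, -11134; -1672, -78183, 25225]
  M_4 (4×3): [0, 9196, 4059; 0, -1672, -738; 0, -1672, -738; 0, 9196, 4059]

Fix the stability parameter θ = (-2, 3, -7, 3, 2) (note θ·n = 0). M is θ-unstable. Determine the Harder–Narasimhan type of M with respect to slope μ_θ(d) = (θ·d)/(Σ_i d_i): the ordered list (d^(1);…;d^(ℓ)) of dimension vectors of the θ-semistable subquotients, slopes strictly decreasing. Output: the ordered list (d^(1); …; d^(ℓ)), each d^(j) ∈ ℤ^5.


Interval decomposition of M: I[1,1], I[2,4], I[2,5], I[3,4], I[5,5]^3.
HN type (ℓ=5): μ^(1)=3; μ^(2)=5/2; μ^(3)=2; μ^(4)=-2; μ^(5)=-7

((0, 0, 0, 2, 0); (0, 0, 0, 1, 1); (0, 0, 0, 0, 3); (1, 2, 2, 0, 0); (0, 0, 1, 0, 0))


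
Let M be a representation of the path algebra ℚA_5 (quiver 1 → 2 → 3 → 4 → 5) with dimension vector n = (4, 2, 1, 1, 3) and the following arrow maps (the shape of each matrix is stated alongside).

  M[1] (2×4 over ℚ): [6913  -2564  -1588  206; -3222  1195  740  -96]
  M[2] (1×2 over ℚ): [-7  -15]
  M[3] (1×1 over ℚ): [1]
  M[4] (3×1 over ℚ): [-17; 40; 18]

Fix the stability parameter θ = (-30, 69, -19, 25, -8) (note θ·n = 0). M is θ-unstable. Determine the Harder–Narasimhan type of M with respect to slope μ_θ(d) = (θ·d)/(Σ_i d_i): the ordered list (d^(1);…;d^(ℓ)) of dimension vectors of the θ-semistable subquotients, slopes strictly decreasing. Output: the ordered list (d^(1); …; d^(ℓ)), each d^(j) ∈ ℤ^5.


Interval decomposition of M: I[1,1]^2, I[1,2], I[1,5], I[5,5]^2.
HN type (ℓ=4): μ^(1)=69; μ^(2)=67/4; μ^(3)=-8; μ^(4)=-30

((0, 1, 0, 0, 0); (0, 1, 1, 1, 1); (0, 0, 0, 0, 2); (4, 0, 0, 0, 0))


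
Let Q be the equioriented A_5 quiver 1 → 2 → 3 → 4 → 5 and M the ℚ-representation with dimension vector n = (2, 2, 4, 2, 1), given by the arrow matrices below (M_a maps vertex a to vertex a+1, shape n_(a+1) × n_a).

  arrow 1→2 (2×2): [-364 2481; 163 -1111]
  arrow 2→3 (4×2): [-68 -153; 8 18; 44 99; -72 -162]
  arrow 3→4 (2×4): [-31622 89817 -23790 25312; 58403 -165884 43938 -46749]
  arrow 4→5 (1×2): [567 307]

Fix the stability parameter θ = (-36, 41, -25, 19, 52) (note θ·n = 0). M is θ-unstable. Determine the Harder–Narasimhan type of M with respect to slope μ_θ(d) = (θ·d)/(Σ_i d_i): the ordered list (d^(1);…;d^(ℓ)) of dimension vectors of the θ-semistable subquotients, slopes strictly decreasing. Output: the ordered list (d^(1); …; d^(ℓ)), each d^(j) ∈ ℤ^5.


Barcode: M ≅ I[1,2], I[1,5], I[3,3]^2, I[3,4]. HN layers by μ_θ (6 steps, strictly decreasing):
  μ^(1)=52; μ^(2)=41; μ^(3)=19; μ^(4)=8; μ^(5)=-25; μ^(6)=-36

((0, 0, 0, 0, 1); (0, 1, 0, 0, 0); (0, 0, 0, 2, 0); (0, 1, 1, 0, 0); (0, 0, 3, 0, 0); (2, 0, 0, 0, 0))


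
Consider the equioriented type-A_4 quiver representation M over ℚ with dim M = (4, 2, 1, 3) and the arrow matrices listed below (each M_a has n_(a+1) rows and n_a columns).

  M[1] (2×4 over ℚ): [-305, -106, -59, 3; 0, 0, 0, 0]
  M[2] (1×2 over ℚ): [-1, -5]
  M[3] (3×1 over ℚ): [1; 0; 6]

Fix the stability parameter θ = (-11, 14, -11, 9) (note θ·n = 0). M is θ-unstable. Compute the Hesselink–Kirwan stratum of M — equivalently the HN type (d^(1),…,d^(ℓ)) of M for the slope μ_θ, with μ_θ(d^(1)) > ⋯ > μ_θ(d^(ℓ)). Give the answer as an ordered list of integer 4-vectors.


Interval decomposition of M: I[1,1]^3, I[1,4], I[2,2], I[4,4]^2.
HN type (ℓ=4): μ^(1)=14; μ^(2)=9; μ^(3)=3/2; μ^(4)=-11

((0, 1, 0, 0); (0, 0, 0, 3); (0, 1, 1, 0); (4, 0, 0, 0))


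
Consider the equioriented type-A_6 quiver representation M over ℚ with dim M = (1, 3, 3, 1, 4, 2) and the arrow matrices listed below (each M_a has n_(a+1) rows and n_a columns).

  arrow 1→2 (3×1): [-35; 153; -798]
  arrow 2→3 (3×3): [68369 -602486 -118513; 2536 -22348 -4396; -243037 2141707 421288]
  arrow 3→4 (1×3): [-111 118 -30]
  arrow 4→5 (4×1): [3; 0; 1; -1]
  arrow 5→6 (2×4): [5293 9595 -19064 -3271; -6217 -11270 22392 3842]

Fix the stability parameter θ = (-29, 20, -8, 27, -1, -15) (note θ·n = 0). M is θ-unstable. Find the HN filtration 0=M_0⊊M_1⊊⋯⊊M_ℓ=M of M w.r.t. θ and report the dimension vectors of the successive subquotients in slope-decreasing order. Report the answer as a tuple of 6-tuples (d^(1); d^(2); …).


Interval decomposition of M: I[1,6], I[2,2], I[2,3], I[3,3], I[5,5]^2, I[5,6].
HN type (ℓ=6): μ^(1)=20; μ^(2)=6; μ^(3)=23/5; μ^(4)=-1; μ^(5)=-8; μ^(6)=-29

((0, 1, 0, 0, 0, 0); (0, 1, 1, 0, 0, 0); (0, 1, 1, 1, 1, 1); (0, 0, 0, 0, 2, 0); (0, 0, 1, 0, 1, 1); (1, 0, 0, 0, 0, 0))


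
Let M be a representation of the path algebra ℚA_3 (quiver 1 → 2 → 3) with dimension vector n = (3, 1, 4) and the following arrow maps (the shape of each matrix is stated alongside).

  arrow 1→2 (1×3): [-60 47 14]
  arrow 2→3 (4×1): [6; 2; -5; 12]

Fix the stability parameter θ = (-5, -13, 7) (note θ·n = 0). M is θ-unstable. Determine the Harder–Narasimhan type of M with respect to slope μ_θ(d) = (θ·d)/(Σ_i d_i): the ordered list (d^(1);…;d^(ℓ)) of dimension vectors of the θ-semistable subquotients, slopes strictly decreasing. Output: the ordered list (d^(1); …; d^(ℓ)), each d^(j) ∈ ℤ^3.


Barcode: M ≅ I[1,1]^2, I[1,3], I[3,3]^3. HN layers by μ_θ (3 steps, strictly decreasing):
  μ^(1)=7; μ^(2)=-5; μ^(3)=-9

((0, 0, 4); (2, 0, 0); (1, 1, 0))


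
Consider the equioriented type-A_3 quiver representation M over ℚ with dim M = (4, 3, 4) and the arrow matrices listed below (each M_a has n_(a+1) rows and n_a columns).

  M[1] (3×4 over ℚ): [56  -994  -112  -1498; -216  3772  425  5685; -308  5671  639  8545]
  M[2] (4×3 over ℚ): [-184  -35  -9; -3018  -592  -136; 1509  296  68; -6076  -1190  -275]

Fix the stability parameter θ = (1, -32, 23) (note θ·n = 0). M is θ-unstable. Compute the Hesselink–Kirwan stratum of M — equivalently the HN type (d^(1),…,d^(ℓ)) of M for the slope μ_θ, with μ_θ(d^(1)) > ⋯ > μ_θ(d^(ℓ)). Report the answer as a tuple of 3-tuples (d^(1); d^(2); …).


Barcode: M ≅ I[1,1], I[1,3]^3, I[3,3]. HN layers by μ_θ (3 steps, strictly decreasing):
  μ^(1)=23; μ^(2)=1; μ^(3)=-31/2

((0, 0, 4); (1, 0, 0); (3, 3, 0))


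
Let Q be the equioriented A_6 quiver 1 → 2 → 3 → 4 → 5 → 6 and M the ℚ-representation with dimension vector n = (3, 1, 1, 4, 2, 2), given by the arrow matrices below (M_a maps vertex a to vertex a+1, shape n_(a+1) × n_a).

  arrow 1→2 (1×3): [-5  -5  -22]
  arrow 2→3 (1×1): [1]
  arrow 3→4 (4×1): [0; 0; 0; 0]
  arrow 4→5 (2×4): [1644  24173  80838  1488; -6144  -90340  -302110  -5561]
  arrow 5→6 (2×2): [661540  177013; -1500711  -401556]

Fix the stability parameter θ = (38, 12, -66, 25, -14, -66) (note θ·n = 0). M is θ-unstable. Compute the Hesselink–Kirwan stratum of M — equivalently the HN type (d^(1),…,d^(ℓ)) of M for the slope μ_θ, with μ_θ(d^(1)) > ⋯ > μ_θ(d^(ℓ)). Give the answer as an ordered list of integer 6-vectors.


Barcode: M ≅ I[1,1]^2, I[1,3], I[4,4]^2, I[4,6]^2. HN layers by μ_θ (4 steps, strictly decreasing):
  μ^(1)=38; μ^(2)=25; μ^(3)=-16/3; μ^(4)=-55/3

((2, 0, 0, 0, 0, 0); (0, 0, 0, 2, 0, 0); (1, 1, 1, 0, 0, 0); (0, 0, 0, 2, 2, 2))


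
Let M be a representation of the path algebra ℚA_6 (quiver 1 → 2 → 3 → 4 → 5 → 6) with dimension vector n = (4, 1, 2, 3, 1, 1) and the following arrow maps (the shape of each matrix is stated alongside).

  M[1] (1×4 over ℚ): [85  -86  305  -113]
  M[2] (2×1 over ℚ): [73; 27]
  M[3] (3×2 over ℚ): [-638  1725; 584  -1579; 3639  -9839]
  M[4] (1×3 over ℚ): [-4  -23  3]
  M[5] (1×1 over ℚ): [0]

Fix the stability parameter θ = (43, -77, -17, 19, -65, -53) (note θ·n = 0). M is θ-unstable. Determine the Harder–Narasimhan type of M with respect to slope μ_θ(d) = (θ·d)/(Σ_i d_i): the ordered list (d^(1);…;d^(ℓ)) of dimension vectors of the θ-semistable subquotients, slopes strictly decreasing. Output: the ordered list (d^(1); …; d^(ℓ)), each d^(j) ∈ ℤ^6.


Barcode: M ≅ I[1,1]^3, I[1,5], I[3,4], I[4,4], I[6,6]. HN layers by μ_θ (5 steps, strictly decreasing):
  μ^(1)=43; μ^(2)=19; μ^(3)=-17; μ^(4)=-97/5; μ^(5)=-53

((3, 0, 0, 0, 0, 0); (0, 0, 0, 2, 0, 0); (0, 0, 1, 0, 0, 0); (1, 1, 1, 1, 1, 0); (0, 0, 0, 0, 0, 1))


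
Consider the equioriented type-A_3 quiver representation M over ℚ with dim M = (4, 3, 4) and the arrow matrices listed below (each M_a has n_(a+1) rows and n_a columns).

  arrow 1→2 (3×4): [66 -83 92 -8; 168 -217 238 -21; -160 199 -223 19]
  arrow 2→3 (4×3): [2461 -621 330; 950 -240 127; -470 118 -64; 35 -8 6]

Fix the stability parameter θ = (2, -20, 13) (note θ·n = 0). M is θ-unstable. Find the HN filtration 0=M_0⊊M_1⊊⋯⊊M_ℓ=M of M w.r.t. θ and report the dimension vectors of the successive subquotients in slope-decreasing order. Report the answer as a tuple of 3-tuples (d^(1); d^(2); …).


Barcode: M ≅ I[1,1], I[1,3]^3, I[3,3]. HN layers by μ_θ (3 steps, strictly decreasing):
  μ^(1)=13; μ^(2)=2; μ^(3)=-9

((0, 0, 4); (1, 0, 0); (3, 3, 0))


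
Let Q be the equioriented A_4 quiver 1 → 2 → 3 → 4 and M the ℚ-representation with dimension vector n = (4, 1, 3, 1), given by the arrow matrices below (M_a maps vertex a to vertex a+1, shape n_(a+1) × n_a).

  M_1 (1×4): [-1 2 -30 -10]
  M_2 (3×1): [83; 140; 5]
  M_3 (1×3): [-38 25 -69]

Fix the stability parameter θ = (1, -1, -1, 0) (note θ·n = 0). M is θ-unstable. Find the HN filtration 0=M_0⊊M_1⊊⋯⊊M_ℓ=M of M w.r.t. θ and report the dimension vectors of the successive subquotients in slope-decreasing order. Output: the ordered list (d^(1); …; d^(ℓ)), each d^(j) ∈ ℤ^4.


Barcode: M ≅ I[1,1]^3, I[1,4], I[3,3]^2. HN layers by μ_θ (4 steps, strictly decreasing):
  μ^(1)=1; μ^(2)=0; μ^(3)=-1/3; μ^(4)=-1

((3, 0, 0, 0); (0, 0, 0, 1); (1, 1, 1, 0); (0, 0, 2, 0))


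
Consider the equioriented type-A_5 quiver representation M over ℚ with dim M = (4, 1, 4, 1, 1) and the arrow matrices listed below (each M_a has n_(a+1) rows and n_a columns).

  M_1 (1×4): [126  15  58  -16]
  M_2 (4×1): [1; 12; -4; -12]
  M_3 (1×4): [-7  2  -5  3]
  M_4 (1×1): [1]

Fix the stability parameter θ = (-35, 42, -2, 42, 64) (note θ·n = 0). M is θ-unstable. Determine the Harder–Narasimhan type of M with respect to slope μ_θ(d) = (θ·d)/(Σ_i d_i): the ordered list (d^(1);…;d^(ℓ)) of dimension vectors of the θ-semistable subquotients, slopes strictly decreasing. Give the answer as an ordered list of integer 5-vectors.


Barcode: M ≅ I[1,1]^3, I[1,5], I[3,3]^3. HN layers by μ_θ (5 steps, strictly decreasing):
  μ^(1)=64; μ^(2)=42; μ^(3)=20; μ^(4)=-2; μ^(5)=-35

((0, 0, 0, 0, 1); (0, 0, 0, 1, 0); (0, 1, 1, 0, 0); (0, 0, 3, 0, 0); (4, 0, 0, 0, 0))


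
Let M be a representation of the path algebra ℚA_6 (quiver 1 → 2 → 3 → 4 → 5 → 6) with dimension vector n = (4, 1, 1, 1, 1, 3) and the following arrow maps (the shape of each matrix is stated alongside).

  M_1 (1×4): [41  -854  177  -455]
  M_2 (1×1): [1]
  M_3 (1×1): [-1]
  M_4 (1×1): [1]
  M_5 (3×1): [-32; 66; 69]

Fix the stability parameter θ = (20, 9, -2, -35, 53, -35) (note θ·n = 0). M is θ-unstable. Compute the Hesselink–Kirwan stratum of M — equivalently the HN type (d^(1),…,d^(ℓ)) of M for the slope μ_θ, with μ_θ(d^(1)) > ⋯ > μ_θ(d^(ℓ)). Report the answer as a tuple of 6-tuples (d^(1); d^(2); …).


Barcode: M ≅ I[1,1]^3, I[1,6], I[6,6]^2. HN layers by μ_θ (4 steps, strictly decreasing):
  μ^(1)=20; μ^(2)=9; μ^(3)=-2; μ^(4)=-35

((3, 0, 0, 0, 0, 0); (0, 0, 0, 0, 1, 1); (1, 1, 1, 1, 0, 0); (0, 0, 0, 0, 0, 2))


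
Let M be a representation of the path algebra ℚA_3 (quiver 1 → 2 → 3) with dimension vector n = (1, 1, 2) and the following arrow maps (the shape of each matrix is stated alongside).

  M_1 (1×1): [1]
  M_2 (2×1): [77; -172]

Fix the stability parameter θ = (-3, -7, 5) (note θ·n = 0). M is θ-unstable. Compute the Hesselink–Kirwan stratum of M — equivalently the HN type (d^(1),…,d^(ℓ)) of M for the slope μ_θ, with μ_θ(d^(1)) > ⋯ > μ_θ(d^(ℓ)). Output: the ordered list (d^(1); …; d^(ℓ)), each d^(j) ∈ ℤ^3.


Interval decomposition of M: I[1,3], I[3,3].
HN type (ℓ=2): μ^(1)=5; μ^(2)=-5

((0, 0, 2); (1, 1, 0))


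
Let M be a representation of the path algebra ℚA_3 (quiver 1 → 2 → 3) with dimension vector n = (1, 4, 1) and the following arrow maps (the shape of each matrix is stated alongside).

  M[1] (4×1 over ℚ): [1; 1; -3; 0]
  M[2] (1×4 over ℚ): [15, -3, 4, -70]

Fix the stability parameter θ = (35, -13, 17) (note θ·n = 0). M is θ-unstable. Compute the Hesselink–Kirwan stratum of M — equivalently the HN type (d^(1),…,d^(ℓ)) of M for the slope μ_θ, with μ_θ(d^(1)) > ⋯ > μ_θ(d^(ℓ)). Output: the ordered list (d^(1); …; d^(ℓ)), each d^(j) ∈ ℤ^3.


Barcode: M ≅ I[1,2], I[2,2]^2, I[2,3]. HN layers by μ_θ (3 steps, strictly decreasing):
  μ^(1)=17; μ^(2)=11; μ^(3)=-13

((0, 0, 1); (1, 1, 0); (0, 3, 0))


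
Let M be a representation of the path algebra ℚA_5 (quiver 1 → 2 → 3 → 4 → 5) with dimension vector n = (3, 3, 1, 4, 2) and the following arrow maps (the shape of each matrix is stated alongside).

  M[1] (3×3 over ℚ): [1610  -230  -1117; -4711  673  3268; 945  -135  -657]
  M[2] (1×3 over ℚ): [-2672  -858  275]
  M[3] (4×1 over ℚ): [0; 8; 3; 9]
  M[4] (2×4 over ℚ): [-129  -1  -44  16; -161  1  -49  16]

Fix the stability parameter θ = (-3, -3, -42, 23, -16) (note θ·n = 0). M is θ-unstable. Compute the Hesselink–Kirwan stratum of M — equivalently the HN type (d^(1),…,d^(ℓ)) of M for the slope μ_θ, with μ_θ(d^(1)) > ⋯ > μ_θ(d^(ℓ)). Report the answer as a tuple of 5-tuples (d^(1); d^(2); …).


Barcode: M ≅ I[1,1], I[1,2], I[1,5], I[2,2], I[4,4]^2, I[4,5]. HN layers by μ_θ (4 steps, strictly decreasing):
  μ^(1)=23; μ^(2)=7/2; μ^(3)=-3; μ^(4)=-16

((0, 0, 0, 2, 0); (0, 0, 0, 2, 2); (2, 2, 0, 0, 0); (1, 1, 1, 0, 0))


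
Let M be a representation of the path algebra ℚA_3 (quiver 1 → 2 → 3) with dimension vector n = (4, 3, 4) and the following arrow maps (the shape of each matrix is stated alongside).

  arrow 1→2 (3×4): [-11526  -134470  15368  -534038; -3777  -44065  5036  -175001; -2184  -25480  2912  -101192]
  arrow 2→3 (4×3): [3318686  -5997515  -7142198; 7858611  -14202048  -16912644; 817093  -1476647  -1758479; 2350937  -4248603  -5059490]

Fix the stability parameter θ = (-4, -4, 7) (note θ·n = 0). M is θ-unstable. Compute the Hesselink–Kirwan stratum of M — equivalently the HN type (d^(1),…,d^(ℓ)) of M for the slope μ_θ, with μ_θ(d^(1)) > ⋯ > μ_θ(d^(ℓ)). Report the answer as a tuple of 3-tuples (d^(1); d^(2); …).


Barcode: M ≅ I[1,1]^3, I[1,3], I[2,3]^2, I[3,3]. HN layers by μ_θ (2 steps, strictly decreasing):
  μ^(1)=7; μ^(2)=-4

((0, 0, 4); (4, 3, 0))


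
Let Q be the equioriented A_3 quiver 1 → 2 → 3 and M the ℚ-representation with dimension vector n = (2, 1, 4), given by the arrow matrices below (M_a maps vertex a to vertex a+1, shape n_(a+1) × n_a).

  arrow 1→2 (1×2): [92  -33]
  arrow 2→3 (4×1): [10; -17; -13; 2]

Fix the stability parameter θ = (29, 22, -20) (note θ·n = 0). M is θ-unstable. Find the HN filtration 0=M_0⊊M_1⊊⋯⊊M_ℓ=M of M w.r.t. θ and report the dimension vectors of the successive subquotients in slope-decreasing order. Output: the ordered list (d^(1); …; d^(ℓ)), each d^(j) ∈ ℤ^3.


Barcode: M ≅ I[1,1], I[1,3], I[3,3]^3. HN layers by μ_θ (3 steps, strictly decreasing):
  μ^(1)=29; μ^(2)=31/3; μ^(3)=-20

((1, 0, 0); (1, 1, 1); (0, 0, 3))


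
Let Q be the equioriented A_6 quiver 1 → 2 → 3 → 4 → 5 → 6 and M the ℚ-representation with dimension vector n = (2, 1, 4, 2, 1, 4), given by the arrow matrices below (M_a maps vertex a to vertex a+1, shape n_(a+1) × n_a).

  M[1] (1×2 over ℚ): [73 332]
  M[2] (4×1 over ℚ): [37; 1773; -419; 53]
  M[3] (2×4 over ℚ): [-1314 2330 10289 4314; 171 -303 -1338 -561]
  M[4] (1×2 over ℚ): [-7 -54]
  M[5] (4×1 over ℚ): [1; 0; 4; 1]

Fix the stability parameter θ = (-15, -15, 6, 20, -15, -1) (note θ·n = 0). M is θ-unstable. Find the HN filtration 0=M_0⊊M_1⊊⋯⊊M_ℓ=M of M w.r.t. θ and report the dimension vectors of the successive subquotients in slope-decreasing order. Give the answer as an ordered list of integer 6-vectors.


Interval decomposition of M: I[1,1], I[1,6], I[3,3]^2, I[3,4], I[6,6]^3.
HN type (ℓ=5): μ^(1)=20; μ^(2)=6; μ^(3)=5/2; μ^(4)=-1; μ^(5)=-15

((0, 0, 0, 1, 0, 0); (0, 0, 3, 0, 0, 0); (0, 0, 1, 1, 1, 1); (0, 0, 0, 0, 0, 3); (2, 1, 0, 0, 0, 0))


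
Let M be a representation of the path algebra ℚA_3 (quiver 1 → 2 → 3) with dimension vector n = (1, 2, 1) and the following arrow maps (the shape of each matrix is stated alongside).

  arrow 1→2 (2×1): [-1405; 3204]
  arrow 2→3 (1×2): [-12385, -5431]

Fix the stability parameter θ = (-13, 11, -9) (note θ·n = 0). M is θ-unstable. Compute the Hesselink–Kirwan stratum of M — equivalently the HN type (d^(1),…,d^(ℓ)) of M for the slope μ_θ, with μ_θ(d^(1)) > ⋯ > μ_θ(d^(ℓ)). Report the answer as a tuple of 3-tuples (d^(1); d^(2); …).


Interval decomposition of M: I[1,3], I[2,2].
HN type (ℓ=3): μ^(1)=11; μ^(2)=1; μ^(3)=-13

((0, 1, 0); (0, 1, 1); (1, 0, 0))


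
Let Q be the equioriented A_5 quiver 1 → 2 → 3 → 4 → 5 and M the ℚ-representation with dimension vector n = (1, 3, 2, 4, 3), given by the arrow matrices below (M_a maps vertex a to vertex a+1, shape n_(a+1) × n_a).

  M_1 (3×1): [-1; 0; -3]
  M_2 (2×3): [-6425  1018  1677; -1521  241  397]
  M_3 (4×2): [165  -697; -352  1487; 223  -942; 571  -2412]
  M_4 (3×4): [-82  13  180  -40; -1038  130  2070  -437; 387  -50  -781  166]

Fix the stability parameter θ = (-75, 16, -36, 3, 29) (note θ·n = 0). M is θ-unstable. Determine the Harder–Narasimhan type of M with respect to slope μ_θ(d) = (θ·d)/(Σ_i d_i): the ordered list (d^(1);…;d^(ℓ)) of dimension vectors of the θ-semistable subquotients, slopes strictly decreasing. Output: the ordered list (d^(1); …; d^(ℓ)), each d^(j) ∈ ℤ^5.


Barcode: M ≅ I[1,5], I[2,2], I[2,5], I[4,4], I[4,5]. HN layers by μ_θ (5 steps, strictly decreasing):
  μ^(1)=29; μ^(2)=16; μ^(3)=3; μ^(4)=-10; μ^(5)=-75

((0, 0, 0, 0, 3); (0, 1, 0, 0, 0); (0, 0, 0, 4, 0); (0, 2, 2, 0, 0); (1, 0, 0, 0, 0))


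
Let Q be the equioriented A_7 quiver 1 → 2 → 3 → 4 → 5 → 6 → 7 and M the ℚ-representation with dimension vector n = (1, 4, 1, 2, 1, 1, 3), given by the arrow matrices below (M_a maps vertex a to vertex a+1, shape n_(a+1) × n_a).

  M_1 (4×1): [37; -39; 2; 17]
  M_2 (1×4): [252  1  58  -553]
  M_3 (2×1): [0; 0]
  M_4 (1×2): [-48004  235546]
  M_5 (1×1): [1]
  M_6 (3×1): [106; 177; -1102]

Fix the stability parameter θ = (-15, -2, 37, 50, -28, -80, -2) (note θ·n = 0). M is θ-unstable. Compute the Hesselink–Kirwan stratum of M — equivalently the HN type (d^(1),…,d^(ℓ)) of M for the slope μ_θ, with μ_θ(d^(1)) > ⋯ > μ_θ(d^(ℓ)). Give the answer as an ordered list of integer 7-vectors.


Via rank(M_{q-1}∘⋯∘M_p): M ≅ I[1,2], I[2,2]^2, I[2,3], I[4,4], I[4,7], I[7,7]^2.
μ_θ-semistable layers: μ^(1)=50; μ^(2)=37; μ^(3)=-2; μ^(4)=-15; μ^(5)=-58/3

((0, 0, 0, 1, 0, 0, 0); (0, 0, 1, 0, 0, 0, 0); (0, 4, 0, 0, 0, 0, 3); (1, 0, 0, 0, 0, 0, 0); (0, 0, 0, 1, 1, 1, 0))


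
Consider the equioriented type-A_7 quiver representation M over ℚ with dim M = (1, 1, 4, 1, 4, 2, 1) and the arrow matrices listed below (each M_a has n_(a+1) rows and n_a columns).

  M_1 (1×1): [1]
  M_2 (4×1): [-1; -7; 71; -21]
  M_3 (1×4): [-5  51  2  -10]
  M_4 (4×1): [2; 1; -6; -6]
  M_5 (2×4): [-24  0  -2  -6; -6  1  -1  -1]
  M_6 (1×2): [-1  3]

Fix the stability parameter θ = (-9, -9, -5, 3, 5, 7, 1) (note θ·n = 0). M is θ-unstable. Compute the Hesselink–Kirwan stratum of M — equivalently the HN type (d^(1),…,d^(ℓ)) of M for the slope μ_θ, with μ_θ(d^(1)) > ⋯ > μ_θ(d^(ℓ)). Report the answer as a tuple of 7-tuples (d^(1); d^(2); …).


Barcode: M ≅ I[1,3], I[3,3]^2, I[3,7], I[5,5]^2, I[5,6]. HN layers by μ_θ (6 steps, strictly decreasing):
  μ^(1)=7; μ^(2)=5; μ^(3)=13/3; μ^(4)=3; μ^(5)=-5; μ^(6)=-9

((0, 0, 0, 0, 0, 1, 0); (0, 0, 0, 0, 3, 0, 0); (0, 0, 0, 0, 1, 1, 1); (0, 0, 0, 1, 0, 0, 0); (0, 0, 4, 0, 0, 0, 0); (1, 1, 0, 0, 0, 0, 0))


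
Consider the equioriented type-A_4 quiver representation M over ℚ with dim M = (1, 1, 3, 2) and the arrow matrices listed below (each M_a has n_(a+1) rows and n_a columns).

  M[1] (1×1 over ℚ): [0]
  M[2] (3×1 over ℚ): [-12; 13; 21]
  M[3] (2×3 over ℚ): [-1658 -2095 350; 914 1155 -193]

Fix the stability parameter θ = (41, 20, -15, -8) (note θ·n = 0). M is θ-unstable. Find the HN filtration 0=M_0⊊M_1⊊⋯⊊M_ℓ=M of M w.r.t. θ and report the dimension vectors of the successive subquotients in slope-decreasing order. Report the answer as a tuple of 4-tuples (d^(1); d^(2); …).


Interval decomposition of M: I[1,1], I[2,4], I[3,3], I[3,4].
HN type (ℓ=4): μ^(1)=41; μ^(2)=-1; μ^(3)=-8; μ^(4)=-15

((1, 0, 0, 0); (0, 1, 1, 1); (0, 0, 0, 1); (0, 0, 2, 0))


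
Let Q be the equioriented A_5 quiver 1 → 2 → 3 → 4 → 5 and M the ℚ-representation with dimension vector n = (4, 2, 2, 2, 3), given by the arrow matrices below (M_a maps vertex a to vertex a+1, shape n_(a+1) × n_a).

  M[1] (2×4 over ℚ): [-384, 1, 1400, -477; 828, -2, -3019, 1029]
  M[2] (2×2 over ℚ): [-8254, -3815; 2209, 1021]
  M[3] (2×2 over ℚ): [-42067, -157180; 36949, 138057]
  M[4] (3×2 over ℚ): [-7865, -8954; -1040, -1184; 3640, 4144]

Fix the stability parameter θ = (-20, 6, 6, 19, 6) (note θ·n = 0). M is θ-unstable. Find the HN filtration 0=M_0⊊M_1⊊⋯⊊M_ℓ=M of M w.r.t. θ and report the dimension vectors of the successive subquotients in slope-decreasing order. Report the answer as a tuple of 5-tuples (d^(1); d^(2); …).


Interval decomposition of M: I[1,1]^2, I[1,4], I[1,5], I[5,5]^2.
HN type (ℓ=4): μ^(1)=19; μ^(2)=25/2; μ^(3)=6; μ^(4)=-20

((0, 0, 0, 1, 0); (0, 0, 0, 1, 1); (0, 2, 2, 0, 2); (4, 0, 0, 0, 0))


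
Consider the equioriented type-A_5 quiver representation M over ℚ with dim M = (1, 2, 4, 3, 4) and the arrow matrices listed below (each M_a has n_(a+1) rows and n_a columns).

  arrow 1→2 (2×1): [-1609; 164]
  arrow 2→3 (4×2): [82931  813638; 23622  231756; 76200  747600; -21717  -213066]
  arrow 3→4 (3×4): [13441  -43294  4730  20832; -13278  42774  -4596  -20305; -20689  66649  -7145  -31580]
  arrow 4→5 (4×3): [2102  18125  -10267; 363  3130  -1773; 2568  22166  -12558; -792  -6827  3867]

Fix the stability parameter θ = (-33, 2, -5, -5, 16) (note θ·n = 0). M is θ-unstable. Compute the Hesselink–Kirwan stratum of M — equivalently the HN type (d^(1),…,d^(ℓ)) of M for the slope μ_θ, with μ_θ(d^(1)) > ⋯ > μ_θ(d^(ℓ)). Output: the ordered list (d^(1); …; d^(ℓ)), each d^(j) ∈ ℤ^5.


Via rank(M_{q-1}∘⋯∘M_p): M ≅ I[1,4], I[2,2], I[3,3], I[3,5]^2, I[5,5]^2.
μ_θ-semistable layers: μ^(1)=16; μ^(2)=2; μ^(3)=-8/3; μ^(4)=-5; μ^(5)=-33

((0, 0, 0, 0, 4); (0, 1, 0, 0, 0); (0, 1, 1, 1, 0); (0, 0, 3, 2, 0); (1, 0, 0, 0, 0))


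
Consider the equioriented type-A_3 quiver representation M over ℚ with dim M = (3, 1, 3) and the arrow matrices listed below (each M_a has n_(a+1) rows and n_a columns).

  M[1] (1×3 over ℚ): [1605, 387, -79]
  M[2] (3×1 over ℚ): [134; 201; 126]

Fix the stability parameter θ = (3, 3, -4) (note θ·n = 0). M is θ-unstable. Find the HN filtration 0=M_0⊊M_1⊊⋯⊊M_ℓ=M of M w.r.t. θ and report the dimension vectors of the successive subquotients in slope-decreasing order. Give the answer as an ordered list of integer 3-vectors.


Interval decomposition of M: I[1,1]^2, I[1,3], I[3,3]^2.
HN type (ℓ=3): μ^(1)=3; μ^(2)=2/3; μ^(3)=-4

((2, 0, 0); (1, 1, 1); (0, 0, 2))


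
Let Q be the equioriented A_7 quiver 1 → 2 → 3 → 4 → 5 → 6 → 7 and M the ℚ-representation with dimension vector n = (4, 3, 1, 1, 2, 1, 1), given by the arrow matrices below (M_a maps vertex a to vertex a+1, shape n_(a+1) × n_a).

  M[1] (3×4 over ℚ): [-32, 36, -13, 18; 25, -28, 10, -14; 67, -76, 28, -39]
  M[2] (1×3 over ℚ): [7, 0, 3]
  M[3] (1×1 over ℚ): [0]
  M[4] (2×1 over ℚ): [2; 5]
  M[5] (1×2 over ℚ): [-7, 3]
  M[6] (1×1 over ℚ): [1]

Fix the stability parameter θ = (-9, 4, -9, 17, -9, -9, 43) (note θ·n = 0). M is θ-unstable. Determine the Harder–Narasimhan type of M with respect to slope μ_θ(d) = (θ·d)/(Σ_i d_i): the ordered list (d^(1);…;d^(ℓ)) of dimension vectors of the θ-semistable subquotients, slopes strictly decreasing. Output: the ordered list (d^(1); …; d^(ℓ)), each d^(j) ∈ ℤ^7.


Via rank(M_{q-1}∘⋯∘M_p): M ≅ I[1,1], I[1,2]^2, I[1,3], I[4,7], I[5,5].
μ_θ-semistable layers: μ^(1)=43; μ^(2)=4; μ^(3)=-1/3; μ^(4)=-5/2; μ^(5)=-9

((0, 0, 0, 0, 0, 0, 1); (0, 2, 0, 0, 0, 0, 0); (0, 0, 0, 1, 1, 1, 0); (0, 1, 1, 0, 0, 0, 0); (4, 0, 0, 0, 1, 0, 0))


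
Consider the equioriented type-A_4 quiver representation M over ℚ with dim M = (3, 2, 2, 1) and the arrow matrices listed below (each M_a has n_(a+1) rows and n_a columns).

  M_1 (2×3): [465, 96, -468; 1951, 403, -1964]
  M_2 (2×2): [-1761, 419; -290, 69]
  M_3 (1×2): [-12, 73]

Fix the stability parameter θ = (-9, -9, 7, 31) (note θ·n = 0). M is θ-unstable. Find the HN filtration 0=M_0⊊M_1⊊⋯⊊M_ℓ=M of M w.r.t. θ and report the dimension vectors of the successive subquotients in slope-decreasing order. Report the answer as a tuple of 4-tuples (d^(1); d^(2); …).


Interval decomposition of M: I[1,1], I[1,3], I[1,4].
HN type (ℓ=3): μ^(1)=31; μ^(2)=7; μ^(3)=-9

((0, 0, 0, 1); (0, 0, 2, 0); (3, 2, 0, 0))


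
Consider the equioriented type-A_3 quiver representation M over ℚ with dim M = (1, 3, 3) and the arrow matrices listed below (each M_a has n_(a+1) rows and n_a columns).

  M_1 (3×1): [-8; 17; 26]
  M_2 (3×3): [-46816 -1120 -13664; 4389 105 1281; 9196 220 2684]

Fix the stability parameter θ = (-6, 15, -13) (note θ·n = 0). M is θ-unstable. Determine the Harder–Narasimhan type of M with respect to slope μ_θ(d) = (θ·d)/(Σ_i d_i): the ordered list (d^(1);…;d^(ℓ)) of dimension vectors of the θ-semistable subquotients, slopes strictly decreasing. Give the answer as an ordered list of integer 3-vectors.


Interval decomposition of M: I[1,3], I[2,2]^2, I[3,3]^2.
HN type (ℓ=4): μ^(1)=15; μ^(2)=1; μ^(3)=-6; μ^(4)=-13

((0, 2, 0); (0, 1, 1); (1, 0, 0); (0, 0, 2))


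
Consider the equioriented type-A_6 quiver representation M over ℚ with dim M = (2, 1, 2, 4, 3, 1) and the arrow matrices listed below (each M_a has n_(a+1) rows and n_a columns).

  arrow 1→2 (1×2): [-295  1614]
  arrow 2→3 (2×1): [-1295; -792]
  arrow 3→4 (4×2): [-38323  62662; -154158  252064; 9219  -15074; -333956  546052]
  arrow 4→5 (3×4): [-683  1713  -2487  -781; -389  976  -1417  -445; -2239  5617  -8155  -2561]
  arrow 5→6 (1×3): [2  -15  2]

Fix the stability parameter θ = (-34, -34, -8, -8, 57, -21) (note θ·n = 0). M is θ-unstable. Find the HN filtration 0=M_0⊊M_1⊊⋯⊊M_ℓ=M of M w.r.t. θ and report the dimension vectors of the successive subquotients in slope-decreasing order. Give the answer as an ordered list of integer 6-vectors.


Barcode: M ≅ I[1,1], I[1,5], I[3,4], I[4,4], I[4,6], I[5,5]. HN layers by μ_θ (4 steps, strictly decreasing):
  μ^(1)=57; μ^(2)=18; μ^(3)=-8; μ^(4)=-34

((0, 0, 0, 0, 2, 0); (0, 0, 0, 0, 1, 1); (0, 0, 2, 4, 0, 0); (2, 1, 0, 0, 0, 0))


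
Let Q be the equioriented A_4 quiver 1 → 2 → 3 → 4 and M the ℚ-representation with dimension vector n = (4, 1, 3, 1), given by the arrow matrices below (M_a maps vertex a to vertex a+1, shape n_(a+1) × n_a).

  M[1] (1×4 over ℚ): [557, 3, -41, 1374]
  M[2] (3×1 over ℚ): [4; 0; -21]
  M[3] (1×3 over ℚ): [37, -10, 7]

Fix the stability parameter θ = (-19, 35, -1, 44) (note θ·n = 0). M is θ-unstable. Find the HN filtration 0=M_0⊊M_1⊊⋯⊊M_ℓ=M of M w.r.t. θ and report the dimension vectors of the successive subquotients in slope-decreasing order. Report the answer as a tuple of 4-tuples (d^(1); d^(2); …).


Interval decomposition of M: I[1,1]^3, I[1,4], I[3,3]^2.
HN type (ℓ=4): μ^(1)=44; μ^(2)=17; μ^(3)=-1; μ^(4)=-19

((0, 0, 0, 1); (0, 1, 1, 0); (0, 0, 2, 0); (4, 0, 0, 0))
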